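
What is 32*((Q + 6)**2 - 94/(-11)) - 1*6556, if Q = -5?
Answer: -68756/11 ≈ -6250.5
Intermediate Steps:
32*((Q + 6)**2 - 94/(-11)) - 1*6556 = 32*((-5 + 6)**2 - 94/(-11)) - 1*6556 = 32*(1**2 - 94*(-1/11)) - 6556 = 32*(1 + 94/11) - 6556 = 32*(105/11) - 6556 = 3360/11 - 6556 = -68756/11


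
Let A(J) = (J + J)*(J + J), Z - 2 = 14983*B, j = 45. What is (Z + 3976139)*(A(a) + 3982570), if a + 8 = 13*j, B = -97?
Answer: 13406827577940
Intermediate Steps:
Z = -1453349 (Z = 2 + 14983*(-97) = 2 - 1453351 = -1453349)
a = 577 (a = -8 + 13*45 = -8 + 585 = 577)
A(J) = 4*J² (A(J) = (2*J)*(2*J) = 4*J²)
(Z + 3976139)*(A(a) + 3982570) = (-1453349 + 3976139)*(4*577² + 3982570) = 2522790*(4*332929 + 3982570) = 2522790*(1331716 + 3982570) = 2522790*5314286 = 13406827577940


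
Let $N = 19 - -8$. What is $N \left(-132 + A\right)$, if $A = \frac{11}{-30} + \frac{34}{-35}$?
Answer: $- \frac{252009}{70} \approx -3600.1$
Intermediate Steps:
$A = - \frac{281}{210}$ ($A = 11 \left(- \frac{1}{30}\right) + 34 \left(- \frac{1}{35}\right) = - \frac{11}{30} - \frac{34}{35} = - \frac{281}{210} \approx -1.3381$)
$N = 27$ ($N = 19 + 8 = 27$)
$N \left(-132 + A\right) = 27 \left(-132 - \frac{281}{210}\right) = 27 \left(- \frac{28001}{210}\right) = - \frac{252009}{70}$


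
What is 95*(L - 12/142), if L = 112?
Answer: 754870/71 ≈ 10632.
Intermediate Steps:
95*(L - 12/142) = 95*(112 - 12/142) = 95*(112 - 12*1/142) = 95*(112 - 6/71) = 95*(7946/71) = 754870/71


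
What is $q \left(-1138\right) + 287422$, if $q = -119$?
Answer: $422844$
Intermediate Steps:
$q \left(-1138\right) + 287422 = \left(-119\right) \left(-1138\right) + 287422 = 135422 + 287422 = 422844$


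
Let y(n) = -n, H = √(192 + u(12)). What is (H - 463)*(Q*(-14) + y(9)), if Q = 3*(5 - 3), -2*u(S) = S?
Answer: 43059 - 93*√186 ≈ 41791.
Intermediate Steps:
u(S) = -S/2
H = √186 (H = √(192 - ½*12) = √(192 - 6) = √186 ≈ 13.638)
Q = 6 (Q = 3*2 = 6)
(H - 463)*(Q*(-14) + y(9)) = (√186 - 463)*(6*(-14) - 1*9) = (-463 + √186)*(-84 - 9) = (-463 + √186)*(-93) = 43059 - 93*√186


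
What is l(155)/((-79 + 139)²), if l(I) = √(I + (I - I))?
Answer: √155/3600 ≈ 0.0034583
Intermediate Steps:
l(I) = √I (l(I) = √(I + 0) = √I)
l(155)/((-79 + 139)²) = √155/((-79 + 139)²) = √155/(60²) = √155/3600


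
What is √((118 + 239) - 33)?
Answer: 18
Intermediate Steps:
√((118 + 239) - 33) = √(357 - 33) = √324 = 18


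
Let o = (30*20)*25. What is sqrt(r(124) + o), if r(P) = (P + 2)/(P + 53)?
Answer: 3*sqrt(5801942)/59 ≈ 122.48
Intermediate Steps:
r(P) = (2 + P)/(53 + P)
o = 15000 (o = 600*25 = 15000)
sqrt(r(124) + o) = sqrt((2 + 124)/(53 + 124) + 15000) = sqrt(126/177 + 15000) = sqrt((1/177)*126 + 15000) = sqrt(42/59 + 15000) = sqrt(885042/59) = 3*sqrt(5801942)/59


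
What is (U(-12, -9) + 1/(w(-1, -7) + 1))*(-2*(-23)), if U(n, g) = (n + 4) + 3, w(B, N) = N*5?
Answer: -3933/17 ≈ -231.35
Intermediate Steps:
w(B, N) = 5*N
U(n, g) = 7 + n (U(n, g) = (4 + n) + 3 = 7 + n)
(U(-12, -9) + 1/(w(-1, -7) + 1))*(-2*(-23)) = ((7 - 12) + 1/(5*(-7) + 1))*(-2*(-23)) = (-5 + 1/(-35 + 1))*46 = (-5 + 1/(-34))*46 = (-5 - 1/34)*46 = -171/34*46 = -3933/17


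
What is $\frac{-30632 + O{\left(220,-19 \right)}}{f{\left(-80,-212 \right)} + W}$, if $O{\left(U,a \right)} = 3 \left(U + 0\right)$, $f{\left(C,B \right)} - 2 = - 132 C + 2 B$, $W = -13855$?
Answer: $\frac{508}{63} \approx 8.0635$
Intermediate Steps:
$f{\left(C,B \right)} = 2 - 132 C + 2 B$ ($f{\left(C,B \right)} = 2 + \left(- 132 C + 2 B\right) = 2 - 132 C + 2 B$)
$O{\left(U,a \right)} = 3 U$
$\frac{-30632 + O{\left(220,-19 \right)}}{f{\left(-80,-212 \right)} + W} = \frac{-30632 + 3 \cdot 220}{\left(2 - -10560 + 2 \left(-212\right)\right) - 13855} = \frac{-30632 + 660}{\left(2 + 10560 - 424\right) - 13855} = - \frac{29972}{10138 - 13855} = - \frac{29972}{-3717} = \left(-29972\right) \left(- \frac{1}{3717}\right) = \frac{508}{63}$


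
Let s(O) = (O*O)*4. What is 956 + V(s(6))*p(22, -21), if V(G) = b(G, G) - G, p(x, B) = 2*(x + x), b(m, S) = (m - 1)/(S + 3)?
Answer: -1709668/147 ≈ -11630.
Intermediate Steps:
s(O) = 4*O**2 (s(O) = O**2*4 = 4*O**2)
b(m, S) = (-1 + m)/(3 + S)
p(x, B) = 4*x (p(x, B) = 2*(2*x) = 4*x)
V(G) = -G + (-1 + G)/(3 + G) (V(G) = (-1 + G)/(3 + G) - G = -G + (-1 + G)/(3 + G))
956 + V(s(6))*p(22, -21) = 956 + ((-1 + 4*6**2 - 4*6**2*(3 + 4*6**2))/(3 + 4*6**2))*(4*22) = 956 + ((-1 + 4*36 - 4*36*(3 + 4*36))/(3 + 4*36))*88 = 956 + ((-1 + 144 - 1*144*(3 + 144))/(3 + 144))*88 = 956 + ((-1 + 144 - 1*144*147)/147)*88 = 956 + ((-1 + 144 - 21168)/147)*88 = 956 + ((1/147)*(-21025))*88 = 956 - 21025/147*88 = 956 - 1850200/147 = -1709668/147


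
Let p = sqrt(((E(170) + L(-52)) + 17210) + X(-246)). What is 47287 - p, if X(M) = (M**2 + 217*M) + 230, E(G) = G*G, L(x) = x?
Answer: 47287 - sqrt(53422) ≈ 47056.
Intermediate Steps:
E(G) = G**2
X(M) = 230 + M**2 + 217*M
p = sqrt(53422) (p = sqrt(((170**2 - 52) + 17210) + (230 + (-246)**2 + 217*(-246))) = sqrt(((28900 - 52) + 17210) + (230 + 60516 - 53382)) = sqrt((28848 + 17210) + 7364) = sqrt(46058 + 7364) = sqrt(53422) ≈ 231.13)
47287 - p = 47287 - sqrt(53422)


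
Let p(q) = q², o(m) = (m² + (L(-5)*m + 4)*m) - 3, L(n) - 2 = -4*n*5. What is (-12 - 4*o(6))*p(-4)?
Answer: -238848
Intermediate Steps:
L(n) = 2 - 20*n (L(n) = 2 - 4*n*5 = 2 - 20*n)
o(m) = -3 + m² + m*(4 + 102*m) (o(m) = (m² + ((2 - 20*(-5))*m + 4)*m) - 3 = (m² + ((2 + 100)*m + 4)*m) - 3 = (m² + (102*m + 4)*m) - 3 = (m² + (4 + 102*m)*m) - 3 = (m² + m*(4 + 102*m)) - 3 = -3 + m² + m*(4 + 102*m))
(-12 - 4*o(6))*p(-4) = (-12 - 4*(-3 + 4*6 + 103*6²))*(-4)² = (-12 - 4*(-3 + 24 + 103*36))*16 = (-12 - 4*(-3 + 24 + 3708))*16 = (-12 - 4*3729)*16 = (-12 - 14916)*16 = -14928*16 = -238848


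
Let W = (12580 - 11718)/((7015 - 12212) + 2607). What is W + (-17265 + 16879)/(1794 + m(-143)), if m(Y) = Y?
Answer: -1211451/2138045 ≈ -0.56662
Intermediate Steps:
W = -431/1295 (W = 862/(-5197 + 2607) = 862/(-2590) = 862*(-1/2590) = -431/1295 ≈ -0.33282)
W + (-17265 + 16879)/(1794 + m(-143)) = -431/1295 + (-17265 + 16879)/(1794 - 143) = -431/1295 - 386/1651 = -1211451/2138045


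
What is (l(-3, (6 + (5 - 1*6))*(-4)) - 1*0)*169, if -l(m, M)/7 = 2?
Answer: -2366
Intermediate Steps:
l(m, M) = -14 (l(m, M) = -7*2 = -14)
(l(-3, (6 + (5 - 1*6))*(-4)) - 1*0)*169 = (-14 - 1*0)*169 = (-14 + 0)*169 = -14*169 = -2366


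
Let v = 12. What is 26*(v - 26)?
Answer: -364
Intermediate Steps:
26*(v - 26) = 26*(12 - 26) = 26*(-14) = -364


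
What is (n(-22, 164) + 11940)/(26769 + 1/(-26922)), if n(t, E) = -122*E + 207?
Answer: -211633842/720675017 ≈ -0.29366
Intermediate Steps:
n(t, E) = 207 - 122*E
(n(-22, 164) + 11940)/(26769 + 1/(-26922)) = ((207 - 122*164) + 11940)/(26769 + 1/(-26922)) = ((207 - 20008) + 11940)/(26769 - 1/26922) = (-19801 + 11940)/(720675017/26922) = -7861*26922/720675017 = -211633842/720675017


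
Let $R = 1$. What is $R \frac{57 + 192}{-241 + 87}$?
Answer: $- \frac{249}{154} \approx -1.6169$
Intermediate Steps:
$R \frac{57 + 192}{-241 + 87} = 1 \frac{57 + 192}{-241 + 87} = 1 \frac{249}{-154} = 1 \cdot 249 \left(- \frac{1}{154}\right) = 1 \left(- \frac{249}{154}\right) = - \frac{249}{154}$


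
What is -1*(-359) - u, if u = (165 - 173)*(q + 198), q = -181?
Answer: 495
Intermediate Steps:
u = -136 (u = (165 - 173)*(-181 + 198) = -8*17 = -136)
-1*(-359) - u = -1*(-359) - 1*(-136) = 359 + 136 = 495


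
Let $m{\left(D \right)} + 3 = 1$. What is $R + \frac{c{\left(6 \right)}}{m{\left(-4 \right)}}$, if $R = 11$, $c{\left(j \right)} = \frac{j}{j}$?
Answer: $\frac{21}{2} \approx 10.5$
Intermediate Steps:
$c{\left(j \right)} = 1$
$m{\left(D \right)} = -2$ ($m{\left(D \right)} = -3 + 1 = -2$)
$R + \frac{c{\left(6 \right)}}{m{\left(-4 \right)}} = 11 + 1 \frac{1}{-2} = 11 + 1 \left(- \frac{1}{2}\right) = 11 - \frac{1}{2} = \frac{21}{2}$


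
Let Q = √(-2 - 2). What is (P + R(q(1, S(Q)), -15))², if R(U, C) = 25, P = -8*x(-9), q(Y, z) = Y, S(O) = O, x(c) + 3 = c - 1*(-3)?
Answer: 9409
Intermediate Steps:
Q = 2*I (Q = √(-4) = 2*I ≈ 2.0*I)
x(c) = c (x(c) = -3 + (c - 1*(-3)) = -3 + (c + 3) = -3 + (3 + c) = c)
P = 72 (P = -8*(-9) = 72)
(P + R(q(1, S(Q)), -15))² = (72 + 25)² = 97² = 9409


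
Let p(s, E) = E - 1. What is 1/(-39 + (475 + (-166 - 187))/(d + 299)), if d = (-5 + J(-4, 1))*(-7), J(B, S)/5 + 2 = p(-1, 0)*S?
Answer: -439/16999 ≈ -0.025825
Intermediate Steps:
p(s, E) = -1 + E
J(B, S) = -10 - 5*S (J(B, S) = -10 + 5*((-1 + 0)*S) = -10 + 5*(-S) = -10 - 5*S)
d = 140 (d = (-5 + (-10 - 5*1))*(-7) = (-5 + (-10 - 5))*(-7) = (-5 - 15)*(-7) = -20*(-7) = 140)
1/(-39 + (475 + (-166 - 187))/(d + 299)) = 1/(-39 + (475 + (-166 - 187))/(140 + 299)) = 1/(-39 + (475 - 353)/439) = 1/(-39 + 122*(1/439)) = 1/(-39 + 122/439) = 1/(-16999/439) = -439/16999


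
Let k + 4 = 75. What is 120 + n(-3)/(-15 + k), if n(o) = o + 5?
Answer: 3361/28 ≈ 120.04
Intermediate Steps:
k = 71 (k = -4 + 75 = 71)
n(o) = 5 + o
120 + n(-3)/(-15 + k) = 120 + (5 - 3)/(-15 + 71) = 120 + 2/56 = 120 + (1/56)*2 = 120 + 1/28 = 3361/28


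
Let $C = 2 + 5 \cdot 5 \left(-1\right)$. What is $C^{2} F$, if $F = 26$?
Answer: $13754$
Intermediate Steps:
$C = -23$ ($C = 2 + 5 \left(-5\right) = 2 - 25 = -23$)
$C^{2} F = \left(-23\right)^{2} \cdot 26 = 529 \cdot 26 = 13754$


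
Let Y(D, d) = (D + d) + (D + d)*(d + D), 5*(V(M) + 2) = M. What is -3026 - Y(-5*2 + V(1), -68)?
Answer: -232856/25 ≈ -9314.2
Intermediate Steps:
V(M) = -2 + M/5
Y(D, d) = D + d + (D + d)**2 (Y(D, d) = (D + d) + (D + d)*(D + d) = (D + d) + (D + d)**2 = D + d + (D + d)**2)
-3026 - Y(-5*2 + V(1), -68) = -3026 - ((-5*2 + (-2 + (1/5)*1)) - 68 + ((-5*2 + (-2 + (1/5)*1)) - 68)**2) = -3026 - ((-10 + (-2 + 1/5)) - 68 + ((-10 + (-2 + 1/5)) - 68)**2) = -3026 - ((-10 - 9/5) - 68 + ((-10 - 9/5) - 68)**2) = -3026 - (-59/5 - 68 + (-59/5 - 68)**2) = -3026 - (-59/5 - 68 + (-399/5)**2) = -3026 - (-59/5 - 68 + 159201/25) = -3026 - 1*157206/25 = -3026 - 157206/25 = -232856/25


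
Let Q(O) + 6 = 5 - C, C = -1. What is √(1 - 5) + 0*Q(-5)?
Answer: 2*I ≈ 2.0*I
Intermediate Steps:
Q(O) = 0 (Q(O) = -6 + (5 - 1*(-1)) = -6 + (5 + 1) = -6 + 6 = 0)
√(1 - 5) + 0*Q(-5) = √(1 - 5) + 0*0 = √(-4) + 0 = 2*I + 0 = 2*I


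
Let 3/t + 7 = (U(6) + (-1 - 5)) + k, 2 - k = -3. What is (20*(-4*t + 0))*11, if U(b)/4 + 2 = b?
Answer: -330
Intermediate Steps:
U(b) = -8 + 4*b
k = 5 (k = 2 - 1*(-3) = 2 + 3 = 5)
t = 3/8 (t = 3/(-7 + (((-8 + 4*6) + (-1 - 5)) + 5)) = 3/(-7 + (((-8 + 24) - 6) + 5)) = 3/(-7 + ((16 - 6) + 5)) = 3/(-7 + (10 + 5)) = 3/(-7 + 15) = 3/8 ≈ 0.37500)
(20*(-4*t + 0))*11 = (20*(-4*3/8 + 0))*11 = (20*(-3/2 + 0))*11 = (20*(-3/2))*11 = -30*11 = -330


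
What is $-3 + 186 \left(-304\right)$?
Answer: $-56547$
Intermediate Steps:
$-3 + 186 \left(-304\right) = -3 - 56544 = -56547$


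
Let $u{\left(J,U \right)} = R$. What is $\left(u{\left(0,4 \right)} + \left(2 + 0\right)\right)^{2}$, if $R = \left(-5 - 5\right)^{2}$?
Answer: $10404$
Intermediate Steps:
$R = 100$ ($R = \left(-5 - 5\right)^{2} = \left(-10\right)^{2} = 100$)
$u{\left(J,U \right)} = 100$
$\left(u{\left(0,4 \right)} + \left(2 + 0\right)\right)^{2} = \left(100 + \left(2 + 0\right)\right)^{2} = \left(100 + 2\right)^{2} = 102^{2} = 10404$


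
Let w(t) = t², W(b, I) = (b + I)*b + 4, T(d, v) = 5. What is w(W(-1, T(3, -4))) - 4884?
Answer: -4884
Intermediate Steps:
W(b, I) = 4 + b*(I + b) (W(b, I) = (I + b)*b + 4 = b*(I + b) + 4 = 4 + b*(I + b))
w(W(-1, T(3, -4))) - 4884 = (4 + (-1)² + 5*(-1))² - 4884 = (4 + 1 - 5)² - 4884 = 0² - 4884 = 0 - 4884 = -4884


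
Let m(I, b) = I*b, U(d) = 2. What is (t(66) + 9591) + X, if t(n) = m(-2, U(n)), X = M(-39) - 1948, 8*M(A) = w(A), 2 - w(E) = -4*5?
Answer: 30567/4 ≈ 7641.8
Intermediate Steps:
w(E) = 22 (w(E) = 2 - (-4)*5 = 2 - 1*(-20) = 2 + 20 = 22)
M(A) = 11/4 (M(A) = (1/8)*22 = 11/4)
X = -7781/4 (X = 11/4 - 1948 = -7781/4 ≈ -1945.3)
t(n) = -4 (t(n) = -2*2 = -4)
(t(66) + 9591) + X = (-4 + 9591) - 7781/4 = 9587 - 7781/4 = 30567/4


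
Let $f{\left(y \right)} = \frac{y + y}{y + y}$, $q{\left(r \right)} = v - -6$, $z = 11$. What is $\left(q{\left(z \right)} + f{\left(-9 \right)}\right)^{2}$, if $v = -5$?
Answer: $4$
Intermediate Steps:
$q{\left(r \right)} = 1$ ($q{\left(r \right)} = -5 - -6 = -5 + 6 = 1$)
$f{\left(y \right)} = 1$ ($f{\left(y \right)} = \frac{2 y}{2 y} = 2 y \frac{1}{2 y} = 1$)
$\left(q{\left(z \right)} + f{\left(-9 \right)}\right)^{2} = \left(1 + 1\right)^{2} = 2^{2} = 4$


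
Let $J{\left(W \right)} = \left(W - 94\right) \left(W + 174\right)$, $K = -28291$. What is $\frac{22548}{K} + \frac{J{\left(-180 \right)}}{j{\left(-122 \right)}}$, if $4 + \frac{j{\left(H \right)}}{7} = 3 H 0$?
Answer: $- \frac{11785437}{198037} \approx -59.511$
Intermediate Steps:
$j{\left(H \right)} = -28$ ($j{\left(H \right)} = -28 + 7 \cdot 3 H 0 = -28 + 7 \cdot 0 = -28 + 0 = -28$)
$J{\left(W \right)} = \left(-94 + W\right) \left(174 + W\right)$
$\frac{22548}{K} + \frac{J{\left(-180 \right)}}{j{\left(-122 \right)}} = \frac{22548}{-28291} + \frac{-16356 + \left(-180\right)^{2} + 80 \left(-180\right)}{-28} = 22548 \left(- \frac{1}{28291}\right) + \left(-16356 + 32400 - 14400\right) \left(- \frac{1}{28}\right) = - \frac{22548}{28291} + 1644 \left(- \frac{1}{28}\right) = - \frac{22548}{28291} - \frac{411}{7} = - \frac{11785437}{198037}$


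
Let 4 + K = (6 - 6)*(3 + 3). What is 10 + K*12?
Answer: -38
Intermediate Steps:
K = -4 (K = -4 + (6 - 6)*(3 + 3) = -4 + 0*6 = -4 + 0 = -4)
10 + K*12 = 10 - 4*12 = 10 - 48 = -38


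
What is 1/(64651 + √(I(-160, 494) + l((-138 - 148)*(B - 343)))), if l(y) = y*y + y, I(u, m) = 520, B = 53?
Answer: -64651/2699375259 + 2*√1719781765/2699375259 ≈ 6.7755e-6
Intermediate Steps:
l(y) = y + y² (l(y) = y² + y = y + y²)
1/(64651 + √(I(-160, 494) + l((-138 - 148)*(B - 343)))) = 1/(64651 + √(520 + ((-138 - 148)*(53 - 343))*(1 + (-138 - 148)*(53 - 343)))) = 1/(64651 + √(520 + (-286*(-290))*(1 - 286*(-290)))) = 1/(64651 + √(520 + 82940*(1 + 82940))) = 1/(64651 + √(520 + 82940*82941)) = 1/(64651 + √(520 + 6879126540)) = 1/(64651 + √6879127060) = 1/(64651 + 2*√1719781765)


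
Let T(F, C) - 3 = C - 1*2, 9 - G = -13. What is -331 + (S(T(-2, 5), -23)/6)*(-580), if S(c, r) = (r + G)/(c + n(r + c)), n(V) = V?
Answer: -11213/33 ≈ -339.79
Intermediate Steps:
G = 22 (G = 9 - 1*(-13) = 9 + 13 = 22)
T(F, C) = 1 + C (T(F, C) = 3 + (C - 1*2) = 3 + (C - 2) = 3 + (-2 + C) = 1 + C)
S(c, r) = (22 + r)/(r + 2*c) (S(c, r) = (r + 22)/(c + (r + c)) = (22 + r)/(c + (c + r)) = (22 + r)/(r + 2*c))
-331 + (S(T(-2, 5), -23)/6)*(-580) = -331 + (((22 - 23)/(-23 + 2*(1 + 5)))/6)*(-580) = -331 + ((-1/(-23 + 2*6))*(⅙))*(-580) = -331 + ((-1/(-23 + 12))*(⅙))*(-580) = -331 + ((-1/(-11))*(⅙))*(-580) = -331 + (-1/11*(-1)*(⅙))*(-580) = -331 + ((1/11)*(⅙))*(-580) = -331 + (1/66)*(-580) = -331 - 290/33 = -11213/33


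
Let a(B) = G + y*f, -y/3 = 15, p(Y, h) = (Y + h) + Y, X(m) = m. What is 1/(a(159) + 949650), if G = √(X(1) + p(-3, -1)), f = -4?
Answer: 158305/150362838151 - I*√6/902177028906 ≈ 1.0528e-6 - 2.7151e-12*I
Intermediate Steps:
p(Y, h) = h + 2*Y
y = -45 (y = -3*15 = -45)
G = I*√6 (G = √(1 + (-1 + 2*(-3))) = √(1 + (-1 - 6)) = √(1 - 7) = √(-6) = I*√6 ≈ 2.4495*I)
a(B) = 180 + I*√6 (a(B) = I*√6 - 45*(-4) = I*√6 + 180 = 180 + I*√6)
1/(a(159) + 949650) = 1/((180 + I*√6) + 949650) = 1/(949830 + I*√6)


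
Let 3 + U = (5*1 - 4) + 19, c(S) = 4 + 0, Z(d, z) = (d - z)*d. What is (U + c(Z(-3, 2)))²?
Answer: 441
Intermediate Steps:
Z(d, z) = d*(d - z)
c(S) = 4
U = 17 (U = -3 + ((5*1 - 4) + 19) = -3 + ((5 - 4) + 19) = -3 + (1 + 19) = -3 + 20 = 17)
(U + c(Z(-3, 2)))² = (17 + 4)² = 21² = 441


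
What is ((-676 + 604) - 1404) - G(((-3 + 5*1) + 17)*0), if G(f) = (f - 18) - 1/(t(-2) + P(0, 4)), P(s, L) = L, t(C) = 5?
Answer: -13121/9 ≈ -1457.9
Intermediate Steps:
G(f) = -163/9 + f (G(f) = (f - 18) - 1/(5 + 4) = (-18 + f) - 1/9 = (-18 + f) - 1*⅑ = (-18 + f) - ⅑ = -163/9 + f)
((-676 + 604) - 1404) - G(((-3 + 5*1) + 17)*0) = ((-676 + 604) - 1404) - (-163/9 + ((-3 + 5*1) + 17)*0) = (-72 - 1404) - (-163/9 + ((-3 + 5) + 17)*0) = -1476 - (-163/9 + (2 + 17)*0) = -1476 - (-163/9 + 19*0) = -1476 - (-163/9 + 0) = -1476 - 1*(-163/9) = -1476 + 163/9 = -13121/9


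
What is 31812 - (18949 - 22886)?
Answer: 35749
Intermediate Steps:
31812 - (18949 - 22886) = 31812 - 1*(-3937) = 31812 + 3937 = 35749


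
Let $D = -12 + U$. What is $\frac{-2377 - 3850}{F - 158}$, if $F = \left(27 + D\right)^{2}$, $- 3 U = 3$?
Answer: $- \frac{6227}{38} \approx -163.87$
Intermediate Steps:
$U = -1$ ($U = \left(- \frac{1}{3}\right) 3 = -1$)
$D = -13$ ($D = -12 - 1 = -13$)
$F = 196$ ($F = \left(27 - 13\right)^{2} = 14^{2} = 196$)
$\frac{-2377 - 3850}{F - 158} = \frac{-2377 - 3850}{196 - 158} = - \frac{6227}{38}$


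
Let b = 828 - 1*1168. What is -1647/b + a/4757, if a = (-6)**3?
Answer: 7761339/1617380 ≈ 4.7987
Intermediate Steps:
b = -340 (b = 828 - 1168 = -340)
a = -216
-1647/b + a/4757 = -1647/(-340) - 216/4757 = -1647*(-1/340) - 216*1/4757 = 1647/340 - 216/4757 = 7761339/1617380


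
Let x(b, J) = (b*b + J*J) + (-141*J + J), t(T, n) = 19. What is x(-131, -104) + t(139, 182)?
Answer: 42556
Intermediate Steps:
x(b, J) = J² + b² - 140*J (x(b, J) = (b² + J²) - 140*J = (J² + b²) - 140*J = J² + b² - 140*J)
x(-131, -104) + t(139, 182) = ((-104)² + (-131)² - 140*(-104)) + 19 = (10816 + 17161 + 14560) + 19 = 42537 + 19 = 42556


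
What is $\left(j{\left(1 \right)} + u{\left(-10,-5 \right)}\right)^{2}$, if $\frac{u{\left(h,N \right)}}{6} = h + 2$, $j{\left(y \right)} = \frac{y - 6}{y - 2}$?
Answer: $1849$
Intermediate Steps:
$j{\left(y \right)} = \frac{-6 + y}{-2 + y}$
$u{\left(h,N \right)} = 12 + 6 h$ ($u{\left(h,N \right)} = 6 \left(h + 2\right) = 6 \left(2 + h\right) = 12 + 6 h$)
$\left(j{\left(1 \right)} + u{\left(-10,-5 \right)}\right)^{2} = \left(\frac{-6 + 1}{-2 + 1} + \left(12 + 6 \left(-10\right)\right)\right)^{2} = \left(\frac{1}{-1} \left(-5\right) + \left(12 - 60\right)\right)^{2} = \left(\left(-1\right) \left(-5\right) - 48\right)^{2} = \left(5 - 48\right)^{2} = \left(-43\right)^{2} = 1849$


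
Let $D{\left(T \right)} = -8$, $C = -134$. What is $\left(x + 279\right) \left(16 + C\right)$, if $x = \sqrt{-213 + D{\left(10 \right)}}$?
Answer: $-32922 - 118 i \sqrt{221} \approx -32922.0 - 1754.2 i$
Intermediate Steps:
$x = i \sqrt{221}$ ($x = \sqrt{-213 - 8} = \sqrt{-221} = i \sqrt{221} \approx 14.866 i$)
$\left(x + 279\right) \left(16 + C\right) = \left(i \sqrt{221} + 279\right) \left(16 - 134\right) = \left(279 + i \sqrt{221}\right) \left(-118\right) = -32922 - 118 i \sqrt{221}$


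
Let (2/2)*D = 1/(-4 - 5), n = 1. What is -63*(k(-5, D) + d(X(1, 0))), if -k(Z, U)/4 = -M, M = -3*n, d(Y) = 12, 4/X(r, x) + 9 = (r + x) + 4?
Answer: 0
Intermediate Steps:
X(r, x) = 4/(-5 + r + x) (X(r, x) = 4/(-9 + ((r + x) + 4)) = 4/(-9 + (4 + r + x)) = 4/(-5 + r + x))
D = -⅑ (D = 1/(-4 - 5) = 1/(-9) = -⅑ ≈ -0.11111)
M = -3 (M = -3*1 = -3)
k(Z, U) = -12 (k(Z, U) = -(-4)*(-3) = -4*3 = -12)
-63*(k(-5, D) + d(X(1, 0))) = -63*(-12 + 12) = -63*0 = 0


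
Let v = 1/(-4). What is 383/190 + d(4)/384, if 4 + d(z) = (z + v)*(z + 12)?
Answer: 9857/4560 ≈ 2.1616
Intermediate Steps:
v = -¼ ≈ -0.25000
d(z) = -4 + (12 + z)*(-¼ + z) (d(z) = -4 + (z - ¼)*(z + 12) = -4 + (-¼ + z)*(12 + z) = -4 + (12 + z)*(-¼ + z))
383/190 + d(4)/384 = 383/190 + (-7 + 4² + (47/4)*4)/384 = 383*(1/190) + (-7 + 16 + 47)*(1/384) = 383/190 + 56*(1/384) = 383/190 + 7/48 = 9857/4560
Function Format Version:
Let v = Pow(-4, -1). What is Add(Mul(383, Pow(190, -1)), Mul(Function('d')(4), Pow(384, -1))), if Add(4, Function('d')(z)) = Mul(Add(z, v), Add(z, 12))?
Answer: Rational(9857, 4560) ≈ 2.1616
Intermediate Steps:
v = Rational(-1, 4) ≈ -0.25000
Function('d')(z) = Add(-4, Mul(Add(12, z), Add(Rational(-1, 4), z))) (Function('d')(z) = Add(-4, Mul(Add(z, Rational(-1, 4)), Add(z, 12))) = Add(-4, Mul(Add(Rational(-1, 4), z), Add(12, z))) = Add(-4, Mul(Add(12, z), Add(Rational(-1, 4), z))))
Add(Mul(383, Pow(190, -1)), Mul(Function('d')(4), Pow(384, -1))) = Add(Mul(383, Pow(190, -1)), Mul(Add(-7, Pow(4, 2), Mul(Rational(47, 4), 4)), Pow(384, -1))) = Add(Mul(383, Rational(1, 190)), Mul(Add(-7, 16, 47), Rational(1, 384))) = Add(Rational(383, 190), Mul(56, Rational(1, 384))) = Add(Rational(383, 190), Rational(7, 48)) = Rational(9857, 4560)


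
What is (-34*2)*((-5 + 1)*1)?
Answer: 272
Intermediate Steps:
(-34*2)*((-5 + 1)*1) = -(-272) = -68*(-4) = 272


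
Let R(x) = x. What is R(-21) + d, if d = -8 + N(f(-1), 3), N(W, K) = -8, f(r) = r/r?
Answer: -37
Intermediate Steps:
f(r) = 1
d = -16 (d = -8 - 8 = -16)
R(-21) + d = -21 - 16 = -37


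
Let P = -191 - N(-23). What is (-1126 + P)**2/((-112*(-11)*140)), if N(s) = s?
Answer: 418609/43120 ≈ 9.7080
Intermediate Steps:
P = -168 (P = -191 - 1*(-23) = -191 + 23 = -168)
(-1126 + P)**2/((-112*(-11)*140)) = (-1126 - 168)**2/((-112*(-11)*140)) = (-1294)**2/((1232*140)) = 1674436/172480 = 1674436*(1/172480) = 418609/43120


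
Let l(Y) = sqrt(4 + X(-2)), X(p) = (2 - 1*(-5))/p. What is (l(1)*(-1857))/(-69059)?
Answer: 1857*sqrt(2)/138118 ≈ 0.019014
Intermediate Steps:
X(p) = 7/p (X(p) = (2 + 5)/p = 7/p)
l(Y) = sqrt(2)/2 (l(Y) = sqrt(4 + 7/(-2)) = sqrt(4 + 7*(-1/2)) = sqrt(4 - 7/2) = sqrt(1/2) = sqrt(2)/2)
(l(1)*(-1857))/(-69059) = ((sqrt(2)/2)*(-1857))/(-69059) = -1857*sqrt(2)/2*(-1/69059) = 1857*sqrt(2)/138118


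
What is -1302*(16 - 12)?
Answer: -5208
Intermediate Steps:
-1302*(16 - 12) = -1302*4 = -93*56 = -5208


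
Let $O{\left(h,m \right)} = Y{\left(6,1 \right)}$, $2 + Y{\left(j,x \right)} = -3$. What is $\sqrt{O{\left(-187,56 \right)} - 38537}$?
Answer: $i \sqrt{38542} \approx 196.32 i$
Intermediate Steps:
$Y{\left(j,x \right)} = -5$ ($Y{\left(j,x \right)} = -2 - 3 = -5$)
$O{\left(h,m \right)} = -5$
$\sqrt{O{\left(-187,56 \right)} - 38537} = \sqrt{-5 - 38537} = \sqrt{-38542} = i \sqrt{38542}$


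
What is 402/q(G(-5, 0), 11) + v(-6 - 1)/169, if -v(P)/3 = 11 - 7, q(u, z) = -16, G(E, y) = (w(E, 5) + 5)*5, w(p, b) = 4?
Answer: -34065/1352 ≈ -25.196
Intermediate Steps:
G(E, y) = 45 (G(E, y) = (4 + 5)*5 = 9*5 = 45)
v(P) = -12 (v(P) = -3*(11 - 7) = -3*4 = -12)
402/q(G(-5, 0), 11) + v(-6 - 1)/169 = 402/(-16) - 12/169 = 402*(-1/16) - 12*1/169 = -201/8 - 12/169 = -34065/1352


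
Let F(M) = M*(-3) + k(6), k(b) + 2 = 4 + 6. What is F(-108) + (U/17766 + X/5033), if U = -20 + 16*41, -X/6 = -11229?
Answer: 735389804/2128959 ≈ 345.42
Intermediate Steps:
X = 67374 (X = -6*(-11229) = 67374)
k(b) = 8 (k(b) = -2 + (4 + 6) = -2 + 10 = 8)
U = 636 (U = -20 + 656 = 636)
F(M) = 8 - 3*M (F(M) = M*(-3) + 8 = -3*M + 8 = 8 - 3*M)
F(-108) + (U/17766 + X/5033) = (8 - 3*(-108)) + (636/17766 + 67374/5033) = (8 + 324) + (636*(1/17766) + 67374*(1/5033)) = 332 + (106/2961 + 67374/5033) = 332 + 28575416/2128959 = 735389804/2128959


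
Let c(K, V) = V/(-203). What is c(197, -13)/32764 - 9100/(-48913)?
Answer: 60525573069/325324862996 ≈ 0.18605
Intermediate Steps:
c(K, V) = -V/203 (c(K, V) = V*(-1/203) = -V/203)
c(197, -13)/32764 - 9100/(-48913) = -1/203*(-13)/32764 - 9100/(-48913) = (13/203)*(1/32764) - 9100*(-1/48913) = 13/6651092 + 9100/48913 = 60525573069/325324862996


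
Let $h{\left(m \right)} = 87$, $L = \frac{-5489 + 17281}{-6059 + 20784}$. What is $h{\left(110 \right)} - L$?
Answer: $\frac{1269283}{14725} \approx 86.199$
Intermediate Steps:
$L = \frac{11792}{14725} \approx 0.80081$
$h{\left(110 \right)} - L = 87 - \frac{11792}{14725} = \frac{1269283}{14725}$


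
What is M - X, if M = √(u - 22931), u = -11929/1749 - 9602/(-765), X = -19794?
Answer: 19794 + I*√506677836603070/148665 ≈ 19794.0 + 151.41*I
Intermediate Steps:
u = 2556071/445995 (u = -11929*1/1749 - 9602*(-1/765) = -11929/1749 + 9602/765 = 2556071/445995 ≈ 5.7312)
M = I*√506677836603070/148665 (M = √(2556071/445995 - 22931) = √(-10224555274/445995) = I*√506677836603070/148665 ≈ 151.41*I)
M - X = I*√506677836603070/148665 - 1*(-19794) = I*√506677836603070/148665 + 19794 = 19794 + I*√506677836603070/148665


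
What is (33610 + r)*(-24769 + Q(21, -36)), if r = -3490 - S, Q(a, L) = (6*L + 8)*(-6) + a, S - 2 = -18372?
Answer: -1139515000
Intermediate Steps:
S = -18370 (S = 2 - 18372 = -18370)
Q(a, L) = -48 + a - 36*L (Q(a, L) = (8 + 6*L)*(-6) + a = (-48 - 36*L) + a = -48 + a - 36*L)
r = 14880 (r = -3490 - 1*(-18370) = -3490 + 18370 = 14880)
(33610 + r)*(-24769 + Q(21, -36)) = (33610 + 14880)*(-24769 + (-48 + 21 - 36*(-36))) = 48490*(-24769 + (-48 + 21 + 1296)) = 48490*(-24769 + 1269) = 48490*(-23500) = -1139515000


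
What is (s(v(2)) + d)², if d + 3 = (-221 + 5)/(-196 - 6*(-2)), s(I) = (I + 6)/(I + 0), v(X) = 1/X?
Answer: 66049/529 ≈ 124.86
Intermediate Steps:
s(I) = (6 + I)/I
d = -42/23 (d = -3 + (-221 + 5)/(-196 - 6*(-2)) = -3 - 216/(-196 + 12) = -3 - 216/(-184) = -3 - 216*(-1/184) = -3 + 27/23 = -42/23 ≈ -1.8261)
(s(v(2)) + d)² = ((6 + 1/2)/(1/2) - 42/23)² = ((6 + ½)/(½) - 42/23)² = (2*(13/2) - 42/23)² = (13 - 42/23)² = (257/23)² = 66049/529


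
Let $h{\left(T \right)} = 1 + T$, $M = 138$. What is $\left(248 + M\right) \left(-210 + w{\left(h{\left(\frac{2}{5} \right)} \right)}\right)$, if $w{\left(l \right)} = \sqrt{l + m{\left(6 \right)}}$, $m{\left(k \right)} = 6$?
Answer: $-81060 + \frac{386 \sqrt{185}}{5} \approx -80010.0$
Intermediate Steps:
$w{\left(l \right)} = \sqrt{6 + l}$ ($w{\left(l \right)} = \sqrt{l + 6} = \sqrt{6 + l}$)
$\left(248 + M\right) \left(-210 + w{\left(h{\left(\frac{2}{5} \right)} \right)}\right) = \left(248 + 138\right) \left(-210 + \sqrt{6 + \left(1 + \frac{2}{5}\right)}\right) = 386 \left(-210 + \sqrt{6 + \left(1 + 2 \cdot \frac{1}{5}\right)}\right) = 386 \left(-210 + \sqrt{6 + \left(1 + \frac{2}{5}\right)}\right) = 386 \left(-210 + \sqrt{6 + \frac{7}{5}}\right) = 386 \left(-210 + \sqrt{\frac{37}{5}}\right) = 386 \left(-210 + \frac{\sqrt{185}}{5}\right) = -81060 + \frac{386 \sqrt{185}}{5}$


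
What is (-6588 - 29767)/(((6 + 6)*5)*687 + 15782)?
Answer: -3305/5182 ≈ -0.63778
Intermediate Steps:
(-6588 - 29767)/(((6 + 6)*5)*687 + 15782) = -36355/((12*5)*687 + 15782) = -36355/(60*687 + 15782) = -36355/(41220 + 15782) = -36355/57002 = -36355*1/57002 = -3305/5182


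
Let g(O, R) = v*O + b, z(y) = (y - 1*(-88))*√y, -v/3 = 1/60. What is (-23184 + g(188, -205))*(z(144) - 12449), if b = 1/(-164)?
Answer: 36762940269/164 ≈ 2.2416e+8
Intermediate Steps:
v = -1/20 (v = -3/60 = -3*1/60 = -1/20 ≈ -0.050000)
b = -1/164 ≈ -0.0060976
z(y) = √y*(88 + y) (z(y) = (y + 88)*√y = (88 + y)*√y = √y*(88 + y))
g(O, R) = -1/164 - O/20 (g(O, R) = -O/20 - 1/164 = -1/164 - O/20)
(-23184 + g(188, -205))*(z(144) - 12449) = (-23184 + (-1/164 - 1/20*188))*(√144*(88 + 144) - 12449) = (-23184 + (-1/164 - 47/5))*(12*232 - 12449) = (-23184 - 7713/820)*(2784 - 12449) = -19018593/820*(-9665) = 36762940269/164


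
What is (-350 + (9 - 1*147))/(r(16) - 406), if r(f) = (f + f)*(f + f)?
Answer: -244/309 ≈ -0.78964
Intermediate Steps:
r(f) = 4*f**2 (r(f) = (2*f)*(2*f) = 4*f**2)
(-350 + (9 - 1*147))/(r(16) - 406) = (-350 + (9 - 1*147))/(4*16**2 - 406) = (-350 + (9 - 147))/(4*256 - 406) = (-350 - 138)/(1024 - 406) = -488/618 = -488*1/618 = -244/309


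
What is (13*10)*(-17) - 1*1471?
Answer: -3681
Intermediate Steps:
(13*10)*(-17) - 1*1471 = 130*(-17) - 1471 = -2210 - 1471 = -3681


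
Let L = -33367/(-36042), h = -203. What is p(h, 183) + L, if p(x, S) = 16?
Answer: 610039/36042 ≈ 16.926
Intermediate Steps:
L = 33367/36042 (L = -33367*(-1/36042) = 33367/36042 ≈ 0.92578)
p(h, 183) + L = 16 + 33367/36042 = 610039/36042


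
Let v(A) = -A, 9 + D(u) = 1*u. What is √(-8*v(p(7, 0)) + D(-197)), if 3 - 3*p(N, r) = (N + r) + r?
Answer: 5*I*√78/3 ≈ 14.72*I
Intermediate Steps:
p(N, r) = 1 - 2*r/3 - N/3 (p(N, r) = 1 - ((N + r) + r)/3 = 1 - (N + 2*r)/3 = 1 + (-2*r/3 - N/3) = 1 - 2*r/3 - N/3)
D(u) = -9 + u (D(u) = -9 + 1*u = -9 + u)
√(-8*v(p(7, 0)) + D(-197)) = √(-(-8)*(1 - ⅔*0 - ⅓*7) + (-9 - 197)) = √(-(-8)*(1 + 0 - 7/3) - 206) = √(-(-8)*(-4)/3 - 206) = √(-8*4/3 - 206) = √(-32/3 - 206) = √(-650/3) = 5*I*√78/3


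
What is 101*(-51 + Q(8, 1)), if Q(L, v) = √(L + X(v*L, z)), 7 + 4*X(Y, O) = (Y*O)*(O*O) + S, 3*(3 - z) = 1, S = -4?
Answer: -5151 + 101*√13989/18 ≈ -4487.3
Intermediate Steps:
z = 8/3 (z = 3 - ⅓*1 = 3 - ⅓ = 8/3 ≈ 2.6667)
X(Y, O) = -11/4 + Y*O³/4 (X(Y, O) = -7/4 + ((Y*O)*(O*O) - 4)/4 = -7/4 + ((O*Y)*O² - 4)/4 = -7/4 + (Y*O³ - 4)/4 = -7/4 + (-4 + Y*O³)/4 = -7/4 + (-1 + Y*O³/4) = -11/4 + Y*O³/4)
Q(L, v) = √(-11/4 + L + 128*L*v/27) (Q(L, v) = √(L + (-11/4 + (v*L)*(8/3)³/4)) = √(L + (-11/4 + (¼)*(L*v)*(512/27))) = √(L + (-11/4 + 128*L*v/27)) = √(-11/4 + L + 128*L*v/27))
101*(-51 + Q(8, 1)) = 101*(-51 + √(-891 + 324*8 + 1536*8*1)/18) = 101*(-51 + √(-891 + 2592 + 12288)/18) = 101*(-51 + √13989/18) = -5151 + 101*√13989/18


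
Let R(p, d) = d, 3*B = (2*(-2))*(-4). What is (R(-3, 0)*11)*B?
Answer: 0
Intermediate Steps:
B = 16/3 (B = ((2*(-2))*(-4))/3 = (-4*(-4))/3 = (⅓)*16 = 16/3 ≈ 5.3333)
(R(-3, 0)*11)*B = (0*11)*(16/3) = 0*(16/3) = 0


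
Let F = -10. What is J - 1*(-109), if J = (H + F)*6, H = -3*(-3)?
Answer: 103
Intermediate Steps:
H = 9
J = -6 (J = (9 - 10)*6 = -1*6 = -6)
J - 1*(-109) = -6 - 1*(-109) = -6 + 109 = 103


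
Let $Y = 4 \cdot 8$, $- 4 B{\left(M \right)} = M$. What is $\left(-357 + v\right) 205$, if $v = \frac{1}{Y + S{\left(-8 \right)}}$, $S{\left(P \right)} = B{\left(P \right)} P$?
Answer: $- \frac{1170755}{16} \approx -73172.0$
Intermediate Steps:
$B{\left(M \right)} = - \frac{M}{4}$
$S{\left(P \right)} = - \frac{P^{2}}{4}$ ($S{\left(P \right)} = - \frac{P}{4} P = - \frac{P^{2}}{4}$)
$Y = 32$
$v = \frac{1}{16}$ ($v = \frac{1}{32 - \frac{\left(-8\right)^{2}}{4}} = \frac{1}{32 - 16} = \frac{1}{16} \approx 0.0625$)
$\left(-357 + v\right) 205 = \left(-357 + \frac{1}{16}\right) 205 = \left(- \frac{5711}{16}\right) 205 = - \frac{1170755}{16}$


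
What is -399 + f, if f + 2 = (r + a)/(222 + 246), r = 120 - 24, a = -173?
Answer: -187745/468 ≈ -401.16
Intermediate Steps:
r = 96
f = -1013/468 (f = -2 + (96 - 173)/(222 + 246) = -2 - 77/468 = -1013/468 ≈ -2.1645)
-399 + f = -399 - 1013/468 = -187745/468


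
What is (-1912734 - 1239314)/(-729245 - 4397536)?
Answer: 3152048/5126781 ≈ 0.61482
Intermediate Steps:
(-1912734 - 1239314)/(-729245 - 4397536) = -3152048/(-5126781) = -3152048*(-1/5126781) = 3152048/5126781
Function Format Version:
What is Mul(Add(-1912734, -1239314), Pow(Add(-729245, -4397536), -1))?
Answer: Rational(3152048, 5126781) ≈ 0.61482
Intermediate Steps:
Mul(Add(-1912734, -1239314), Pow(Add(-729245, -4397536), -1)) = Mul(-3152048, Pow(-5126781, -1)) = Mul(-3152048, Rational(-1, 5126781)) = Rational(3152048, 5126781)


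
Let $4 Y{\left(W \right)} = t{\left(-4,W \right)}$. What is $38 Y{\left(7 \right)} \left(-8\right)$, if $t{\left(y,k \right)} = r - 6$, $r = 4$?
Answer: $152$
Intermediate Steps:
$t{\left(y,k \right)} = -2$ ($t{\left(y,k \right)} = 4 - 6 = -2$)
$Y{\left(W \right)} = - \frac{1}{2}$ ($Y{\left(W \right)} = \frac{1}{4} \left(-2\right) = - \frac{1}{2}$)
$38 Y{\left(7 \right)} \left(-8\right) = 38 \left(- \frac{1}{2}\right) \left(-8\right) = \left(-19\right) \left(-8\right) = 152$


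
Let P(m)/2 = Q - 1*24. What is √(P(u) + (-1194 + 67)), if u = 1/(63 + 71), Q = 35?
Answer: I*√1105 ≈ 33.242*I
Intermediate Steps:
u = 1/134 ≈ 0.0074627
P(m) = 22 (P(m) = 2*(35 - 1*24) = 2*(35 - 24) = 2*11 = 22)
√(P(u) + (-1194 + 67)) = √(22 + (-1194 + 67)) = √(22 - 1127) = √(-1105) = I*√1105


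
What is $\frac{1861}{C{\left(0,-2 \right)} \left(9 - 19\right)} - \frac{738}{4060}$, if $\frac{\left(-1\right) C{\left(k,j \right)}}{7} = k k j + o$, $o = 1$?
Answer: $\frac{5360}{203} \approx 26.404$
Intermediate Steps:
$C{\left(k,j \right)} = -7 - 7 j k^{2}$ ($C{\left(k,j \right)} = - 7 \left(k k j + 1\right) = - 7 \left(k^{2} j + 1\right) = - 7 \left(j k^{2} + 1\right) = - 7 \left(1 + j k^{2}\right) = -7 - 7 j k^{2}$)
$\frac{1861}{C{\left(0,-2 \right)} \left(9 - 19\right)} - \frac{738}{4060} = \frac{1861}{\left(-7 - - 14 \cdot 0^{2}\right) \left(9 - 19\right)} - \frac{738}{4060} = \frac{1861}{\left(-7 - \left(-14\right) 0\right) \left(-10\right)} - \frac{369}{2030} = \frac{1861}{\left(-7 + 0\right) \left(-10\right)} - \frac{369}{2030} = \frac{1861}{\left(-7\right) \left(-10\right)} - \frac{369}{2030} = \frac{1861}{70} - \frac{369}{2030} = \frac{5360}{203}$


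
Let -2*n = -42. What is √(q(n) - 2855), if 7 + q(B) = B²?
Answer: 3*I*√269 ≈ 49.204*I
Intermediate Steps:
n = 21 (n = -½*(-42) = 21)
q(B) = -7 + B²
√(q(n) - 2855) = √((-7 + 21²) - 2855) = √((-7 + 441) - 2855) = √(434 - 2855) = √(-2421) = 3*I*√269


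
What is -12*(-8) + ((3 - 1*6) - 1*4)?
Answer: 89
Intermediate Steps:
-12*(-8) + ((3 - 1*6) - 1*4) = 96 + ((3 - 6) - 4) = 96 + (-3 - 4) = 96 - 7 = 89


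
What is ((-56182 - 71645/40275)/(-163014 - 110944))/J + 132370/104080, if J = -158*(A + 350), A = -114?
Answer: 136149586119649291/107052279244992720 ≈ 1.2718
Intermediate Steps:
J = -37288 (J = -158*(-114 + 350) = -158*236 = -37288)
((-56182 - 71645/40275)/(-163014 - 110944))/J + 132370/104080 = ((-56182 - 71645/40275)/(-163014 - 110944))/(-37288) + 132370/104080 = ((-56182 - 71645*1/40275)/(-273958))*(-1/37288) + 132370*(1/104080) = ((-56182 - 14329/8055)*(-1/273958))*(-1/37288) + 13237/10408 = -452560339/8055*(-1/273958)*(-1/37288) + 13237/10408 = (452560339/2206731690)*(-1/37288) + 13237/10408 = -452560339/82284611256720 + 13237/10408 = 136149586119649291/107052279244992720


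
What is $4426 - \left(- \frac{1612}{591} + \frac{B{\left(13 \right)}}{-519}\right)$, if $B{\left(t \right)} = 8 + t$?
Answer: $\frac{452810531}{102243} \approx 4428.8$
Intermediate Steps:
$4426 - \left(- \frac{1612}{591} + \frac{B{\left(13 \right)}}{-519}\right) = 4426 - \left(- \frac{1612}{591} + \frac{8 + 13}{-519}\right) = 4426 - \left(\left(-1612\right) \frac{1}{591} + 21 \left(- \frac{1}{519}\right)\right) = 4426 - \left(- \frac{1612}{591} - \frac{7}{173}\right) = 4426 - - \frac{283013}{102243} = 4426 + \frac{283013}{102243} = \frac{452810531}{102243}$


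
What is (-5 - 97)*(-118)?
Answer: 12036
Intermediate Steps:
(-5 - 97)*(-118) = -102*(-118) = 12036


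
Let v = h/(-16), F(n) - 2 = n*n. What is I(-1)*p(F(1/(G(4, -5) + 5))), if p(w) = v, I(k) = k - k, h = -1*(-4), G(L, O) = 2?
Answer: 0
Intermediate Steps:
h = 4
I(k) = 0
F(n) = 2 + n² (F(n) = 2 + n*n = 2 + n²)
v = -¼ (v = 4/(-16) = 4*(-1/16) = -¼ ≈ -0.25000)
p(w) = -¼
I(-1)*p(F(1/(G(4, -5) + 5))) = 0*(-¼) = 0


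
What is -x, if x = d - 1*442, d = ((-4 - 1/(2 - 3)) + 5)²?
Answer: 438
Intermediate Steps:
d = 4 (d = ((-4 - 1/(-1)) + 5)² = ((-4 - 1*(-1)) + 5)² = ((-4 + 1) + 5)² = (-3 + 5)² = 2² = 4)
x = -438 (x = 4 - 1*442 = 4 - 442 = -438)
-x = -1*(-438) = 438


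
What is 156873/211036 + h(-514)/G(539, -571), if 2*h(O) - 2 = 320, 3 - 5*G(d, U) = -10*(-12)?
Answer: -151529839/24691212 ≈ -6.1370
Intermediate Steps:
G(d, U) = -117/5 (G(d, U) = ⅗ - (-2)*(-12) = ⅗ - ⅕*120 = ⅗ - 24 = -117/5)
h(O) = 161 (h(O) = 1 + (½)*320 = 1 + 160 = 161)
156873/211036 + h(-514)/G(539, -571) = 156873/211036 + 161/(-117/5) = 156873*(1/211036) + 161*(-5/117) = 156873/211036 - 805/117 = -151529839/24691212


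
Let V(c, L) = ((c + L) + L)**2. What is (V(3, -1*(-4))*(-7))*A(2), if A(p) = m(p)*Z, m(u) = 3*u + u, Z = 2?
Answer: -13552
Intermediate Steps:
m(u) = 4*u
A(p) = 8*p (A(p) = (4*p)*2 = 8*p)
V(c, L) = (c + 2*L)**2 (V(c, L) = ((L + c) + L)**2 = (c + 2*L)**2)
(V(3, -1*(-4))*(-7))*A(2) = ((3 + 2*(-1*(-4)))**2*(-7))*(8*2) = ((3 + 2*4)**2*(-7))*16 = ((3 + 8)**2*(-7))*16 = (11**2*(-7))*16 = (121*(-7))*16 = -847*16 = -13552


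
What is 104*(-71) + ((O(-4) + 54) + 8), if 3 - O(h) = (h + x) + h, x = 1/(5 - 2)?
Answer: -21934/3 ≈ -7311.3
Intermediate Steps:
x = ⅓ (x = 1/3 = ⅓ ≈ 0.33333)
O(h) = 8/3 - 2*h (O(h) = 3 - ((h + ⅓) + h) = 3 - ((⅓ + h) + h) = 3 - (⅓ + 2*h) = 3 + (-⅓ - 2*h) = 8/3 - 2*h)
104*(-71) + ((O(-4) + 54) + 8) = 104*(-71) + (((8/3 - 2*(-4)) + 54) + 8) = -7384 + (((8/3 + 8) + 54) + 8) = -7384 + ((32/3 + 54) + 8) = -7384 + (194/3 + 8) = -7384 + 218/3 = -21934/3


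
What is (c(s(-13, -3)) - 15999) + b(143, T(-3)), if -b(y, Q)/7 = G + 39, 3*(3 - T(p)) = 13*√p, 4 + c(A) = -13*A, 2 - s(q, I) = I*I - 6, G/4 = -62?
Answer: -14527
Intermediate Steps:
G = -248 (G = 4*(-62) = -248)
s(q, I) = 8 - I² (s(q, I) = 2 - (I*I - 6) = 2 - (I² - 6) = 2 - (-6 + I²) = 2 + (6 - I²) = 8 - I²)
c(A) = -4 - 13*A
T(p) = 3 - 13*√p/3
b(y, Q) = 1463 (b(y, Q) = -7*(-248 + 39) = -7*(-209) = 1463)
(c(s(-13, -3)) - 15999) + b(143, T(-3)) = ((-4 - 13*(8 - 1*(-3)²)) - 15999) + 1463 = ((-4 - 13*(8 - 1*9)) - 15999) + 1463 = ((-4 - 13*(8 - 9)) - 15999) + 1463 = ((-4 - 13*(-1)) - 15999) + 1463 = ((-4 + 13) - 15999) + 1463 = (9 - 15999) + 1463 = -15990 + 1463 = -14527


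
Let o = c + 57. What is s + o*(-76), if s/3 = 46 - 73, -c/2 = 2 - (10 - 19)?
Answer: -2741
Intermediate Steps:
c = -22 (c = -2*(2 - (10 - 19)) = -2*(2 - 1*(-9)) = -2*(2 + 9) = -2*11 = -22)
s = -81 (s = 3*(46 - 73) = 3*(-27) = -81)
o = 35 (o = -22 + 57 = 35)
s + o*(-76) = -81 + 35*(-76) = -81 - 2660 = -2741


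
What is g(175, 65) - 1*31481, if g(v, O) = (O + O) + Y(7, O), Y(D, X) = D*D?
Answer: -31302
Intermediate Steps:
Y(D, X) = D²
g(v, O) = 49 + 2*O (g(v, O) = (O + O) + 7² = 2*O + 49 = 49 + 2*O)
g(175, 65) - 1*31481 = (49 + 2*65) - 1*31481 = (49 + 130) - 31481 = 179 - 31481 = -31302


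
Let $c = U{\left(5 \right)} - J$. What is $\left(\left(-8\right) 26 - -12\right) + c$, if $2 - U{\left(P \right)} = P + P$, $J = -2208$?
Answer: $2004$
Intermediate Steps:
$U{\left(P \right)} = 2 - 2 P$ ($U{\left(P \right)} = 2 - \left(P + P\right) = 2 - 2 P$)
$c = 2200$ ($c = \left(2 - 10\right) - -2208 = \left(2 - 10\right) + 2208 = -8 + 2208 = 2200$)
$\left(\left(-8\right) 26 - -12\right) + c = \left(\left(-8\right) 26 - -12\right) + 2200 = \left(-208 + 12\right) + 2200 = -196 + 2200 = 2004$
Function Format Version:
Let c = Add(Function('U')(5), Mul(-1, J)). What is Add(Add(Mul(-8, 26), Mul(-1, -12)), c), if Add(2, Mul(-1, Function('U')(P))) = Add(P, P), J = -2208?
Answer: 2004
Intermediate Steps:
Function('U')(P) = Add(2, Mul(-2, P)) (Function('U')(P) = Add(2, Mul(-1, Add(P, P))) = Add(2, Mul(-1, Mul(2, P))) = Add(2, Mul(-2, P)))
c = 2200 (c = Add(Add(2, Mul(-2, 5)), Mul(-1, -2208)) = Add(Add(2, -10), 2208) = Add(-8, 2208) = 2200)
Add(Add(Mul(-8, 26), Mul(-1, -12)), c) = Add(Add(Mul(-8, 26), Mul(-1, -12)), 2200) = Add(Add(-208, 12), 2200) = Add(-196, 2200) = 2004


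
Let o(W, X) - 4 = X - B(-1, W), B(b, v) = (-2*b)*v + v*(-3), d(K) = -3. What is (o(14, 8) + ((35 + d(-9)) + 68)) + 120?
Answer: 246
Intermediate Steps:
B(b, v) = -3*v - 2*b*v (B(b, v) = -2*b*v - 3*v = -3*v - 2*b*v)
o(W, X) = 4 + W + X (o(W, X) = 4 + (X - (-1)*W*(3 + 2*(-1))) = 4 + (X - (-1)*W*(3 - 2)) = 4 + (X - (-1)*W) = 4 + (X + W) = 4 + (W + X) = 4 + W + X)
(o(14, 8) + ((35 + d(-9)) + 68)) + 120 = ((4 + 14 + 8) + ((35 - 3) + 68)) + 120 = (26 + (32 + 68)) + 120 = (26 + 100) + 120 = 126 + 120 = 246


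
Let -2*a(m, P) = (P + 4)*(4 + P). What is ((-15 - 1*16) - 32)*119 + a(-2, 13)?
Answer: -15283/2 ≈ -7641.5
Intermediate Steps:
a(m, P) = -(4 + P)²/2 (a(m, P) = -(P + 4)*(4 + P)/2 = -(4 + P)*(4 + P)/2 = -(4 + P)²/2)
((-15 - 1*16) - 32)*119 + a(-2, 13) = ((-15 - 1*16) - 32)*119 - (4 + 13)²/2 = ((-15 - 16) - 32)*119 - ½*17² = (-31 - 32)*119 - ½*289 = -63*119 - 289/2 = -7497 - 289/2 = -15283/2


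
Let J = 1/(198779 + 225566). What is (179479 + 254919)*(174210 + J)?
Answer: 32112934030429498/424345 ≈ 7.5677e+10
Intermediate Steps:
J = 1/424345 ≈ 2.3566e-6
(179479 + 254919)*(174210 + J) = (179479 + 254919)*(174210 + 1/424345) = 434398*(73925142451/424345) = 32112934030429498/424345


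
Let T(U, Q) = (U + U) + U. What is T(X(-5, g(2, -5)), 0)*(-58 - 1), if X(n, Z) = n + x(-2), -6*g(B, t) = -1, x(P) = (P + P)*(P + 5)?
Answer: 3009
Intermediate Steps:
x(P) = 2*P*(5 + P) (x(P) = (2*P)*(5 + P) = 2*P*(5 + P))
g(B, t) = ⅙ (g(B, t) = -⅙*(-1) = ⅙)
X(n, Z) = -12 + n (X(n, Z) = n + 2*(-2)*(5 - 2) = n + 2*(-2)*3 = n - 12 = -12 + n)
T(U, Q) = 3*U (T(U, Q) = 2*U + U = 3*U)
T(X(-5, g(2, -5)), 0)*(-58 - 1) = (3*(-12 - 5))*(-58 - 1) = (3*(-17))*(-59) = -51*(-59) = 3009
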